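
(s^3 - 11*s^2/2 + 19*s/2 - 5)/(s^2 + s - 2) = (s^2 - 9*s/2 + 5)/(s + 2)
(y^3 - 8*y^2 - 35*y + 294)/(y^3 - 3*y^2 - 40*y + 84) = (y - 7)/(y - 2)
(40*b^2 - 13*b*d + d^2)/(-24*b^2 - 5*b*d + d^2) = (-5*b + d)/(3*b + d)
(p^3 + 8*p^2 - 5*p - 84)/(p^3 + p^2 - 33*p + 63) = (p + 4)/(p - 3)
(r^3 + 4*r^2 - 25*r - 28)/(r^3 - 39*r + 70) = (r^2 - 3*r - 4)/(r^2 - 7*r + 10)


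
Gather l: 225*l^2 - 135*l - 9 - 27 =225*l^2 - 135*l - 36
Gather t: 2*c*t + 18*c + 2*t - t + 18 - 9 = 18*c + t*(2*c + 1) + 9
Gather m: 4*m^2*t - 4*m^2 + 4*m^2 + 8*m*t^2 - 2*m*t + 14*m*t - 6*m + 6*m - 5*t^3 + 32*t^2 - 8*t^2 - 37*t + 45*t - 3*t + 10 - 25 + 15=4*m^2*t + m*(8*t^2 + 12*t) - 5*t^3 + 24*t^2 + 5*t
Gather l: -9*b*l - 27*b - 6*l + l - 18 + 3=-27*b + l*(-9*b - 5) - 15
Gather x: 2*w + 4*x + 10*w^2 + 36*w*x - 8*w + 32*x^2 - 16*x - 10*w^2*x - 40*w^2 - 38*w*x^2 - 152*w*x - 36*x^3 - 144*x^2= -30*w^2 - 6*w - 36*x^3 + x^2*(-38*w - 112) + x*(-10*w^2 - 116*w - 12)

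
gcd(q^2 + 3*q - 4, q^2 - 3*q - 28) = q + 4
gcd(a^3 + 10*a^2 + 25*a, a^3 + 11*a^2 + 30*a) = a^2 + 5*a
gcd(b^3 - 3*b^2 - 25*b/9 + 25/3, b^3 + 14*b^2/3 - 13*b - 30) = b^2 - 4*b/3 - 5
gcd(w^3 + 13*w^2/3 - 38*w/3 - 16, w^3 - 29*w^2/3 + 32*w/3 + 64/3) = w^2 - 5*w/3 - 8/3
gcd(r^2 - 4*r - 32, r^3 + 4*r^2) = r + 4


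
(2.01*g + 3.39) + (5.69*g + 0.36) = 7.7*g + 3.75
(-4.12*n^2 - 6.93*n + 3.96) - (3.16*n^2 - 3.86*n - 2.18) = -7.28*n^2 - 3.07*n + 6.14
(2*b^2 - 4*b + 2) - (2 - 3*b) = 2*b^2 - b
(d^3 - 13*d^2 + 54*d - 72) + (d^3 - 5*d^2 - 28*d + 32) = 2*d^3 - 18*d^2 + 26*d - 40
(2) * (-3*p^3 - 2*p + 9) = -6*p^3 - 4*p + 18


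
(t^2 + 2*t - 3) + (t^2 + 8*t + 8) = 2*t^2 + 10*t + 5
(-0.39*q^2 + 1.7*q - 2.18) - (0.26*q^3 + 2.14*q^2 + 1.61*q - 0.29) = -0.26*q^3 - 2.53*q^2 + 0.0899999999999999*q - 1.89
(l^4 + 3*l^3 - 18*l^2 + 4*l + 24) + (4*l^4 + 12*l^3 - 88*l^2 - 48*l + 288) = 5*l^4 + 15*l^3 - 106*l^2 - 44*l + 312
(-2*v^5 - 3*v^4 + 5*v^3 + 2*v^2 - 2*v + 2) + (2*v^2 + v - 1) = -2*v^5 - 3*v^4 + 5*v^3 + 4*v^2 - v + 1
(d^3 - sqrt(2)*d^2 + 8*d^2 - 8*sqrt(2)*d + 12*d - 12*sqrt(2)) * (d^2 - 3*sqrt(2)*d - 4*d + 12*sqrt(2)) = d^5 - 4*sqrt(2)*d^4 + 4*d^4 - 16*sqrt(2)*d^3 - 14*d^3 - 24*d^2 + 80*sqrt(2)*d^2 - 120*d + 192*sqrt(2)*d - 288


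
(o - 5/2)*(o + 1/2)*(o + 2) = o^3 - 21*o/4 - 5/2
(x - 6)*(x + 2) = x^2 - 4*x - 12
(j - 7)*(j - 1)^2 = j^3 - 9*j^2 + 15*j - 7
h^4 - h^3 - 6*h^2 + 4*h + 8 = (h - 2)^2*(h + 1)*(h + 2)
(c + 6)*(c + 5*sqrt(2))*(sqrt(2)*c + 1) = sqrt(2)*c^3 + 6*sqrt(2)*c^2 + 11*c^2 + 5*sqrt(2)*c + 66*c + 30*sqrt(2)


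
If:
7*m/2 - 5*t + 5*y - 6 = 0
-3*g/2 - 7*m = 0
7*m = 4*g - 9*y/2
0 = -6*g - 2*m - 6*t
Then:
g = 1512/2521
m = -324/2521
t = -1404/2521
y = 1848/2521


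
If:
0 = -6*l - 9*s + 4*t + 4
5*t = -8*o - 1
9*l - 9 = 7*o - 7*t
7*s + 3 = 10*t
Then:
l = -325/214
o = -283/214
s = 247/107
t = 205/107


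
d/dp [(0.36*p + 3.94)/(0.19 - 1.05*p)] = (4.41567*p - 0.799026)/(1.05*p - 0.19)^3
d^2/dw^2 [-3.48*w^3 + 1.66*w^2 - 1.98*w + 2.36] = 3.32 - 20.88*w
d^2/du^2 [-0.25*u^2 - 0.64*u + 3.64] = -0.500000000000000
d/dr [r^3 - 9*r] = 3*r^2 - 9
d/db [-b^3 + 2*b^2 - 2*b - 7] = -3*b^2 + 4*b - 2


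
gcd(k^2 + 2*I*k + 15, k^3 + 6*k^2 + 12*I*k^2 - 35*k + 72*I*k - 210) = k + 5*I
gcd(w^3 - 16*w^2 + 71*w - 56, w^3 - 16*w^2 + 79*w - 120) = w - 8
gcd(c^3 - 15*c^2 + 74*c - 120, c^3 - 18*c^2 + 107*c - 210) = c^2 - 11*c + 30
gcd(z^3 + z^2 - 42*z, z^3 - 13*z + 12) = 1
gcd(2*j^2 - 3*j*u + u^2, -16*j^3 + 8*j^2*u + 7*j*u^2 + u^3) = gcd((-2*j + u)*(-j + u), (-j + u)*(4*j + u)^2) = -j + u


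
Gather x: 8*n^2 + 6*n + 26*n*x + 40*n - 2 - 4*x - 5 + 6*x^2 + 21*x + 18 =8*n^2 + 46*n + 6*x^2 + x*(26*n + 17) + 11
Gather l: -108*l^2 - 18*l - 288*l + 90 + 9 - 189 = -108*l^2 - 306*l - 90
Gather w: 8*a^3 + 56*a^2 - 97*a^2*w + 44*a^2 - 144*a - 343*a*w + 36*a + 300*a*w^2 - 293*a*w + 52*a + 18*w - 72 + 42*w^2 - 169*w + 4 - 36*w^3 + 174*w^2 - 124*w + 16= 8*a^3 + 100*a^2 - 56*a - 36*w^3 + w^2*(300*a + 216) + w*(-97*a^2 - 636*a - 275) - 52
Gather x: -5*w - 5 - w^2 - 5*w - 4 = -w^2 - 10*w - 9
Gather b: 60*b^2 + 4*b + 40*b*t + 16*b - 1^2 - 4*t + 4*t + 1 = 60*b^2 + b*(40*t + 20)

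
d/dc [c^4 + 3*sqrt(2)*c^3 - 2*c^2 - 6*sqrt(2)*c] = 4*c^3 + 9*sqrt(2)*c^2 - 4*c - 6*sqrt(2)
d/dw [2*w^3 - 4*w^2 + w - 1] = 6*w^2 - 8*w + 1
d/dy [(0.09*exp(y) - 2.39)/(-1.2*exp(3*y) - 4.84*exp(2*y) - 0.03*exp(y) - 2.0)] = (0.216*exp(3*y) - 8.1684*exp(2*y) - 23.1352*exp(y) - 0.2517)*exp(y)/(1.44*exp(6*y) + 11.616*exp(5*y) + 23.4976*exp(4*y) + 5.0904*exp(3*y) + 19.3609*exp(2*y) + 0.12*exp(y) + 4.0)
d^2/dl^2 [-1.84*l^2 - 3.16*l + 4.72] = -3.68000000000000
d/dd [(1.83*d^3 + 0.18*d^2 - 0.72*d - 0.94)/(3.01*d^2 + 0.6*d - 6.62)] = (5.5083*d^4 + 2.196*d^3 - 34.0686*d^2 + 3.2756*d + 5.3304)/(9.0601*d^4 + 3.612*d^3 - 39.4924*d^2 - 7.944*d + 43.8244)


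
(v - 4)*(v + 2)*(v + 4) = v^3 + 2*v^2 - 16*v - 32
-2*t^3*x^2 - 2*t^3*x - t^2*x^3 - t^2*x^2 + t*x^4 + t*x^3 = x*(-2*t + x)*(t + x)*(t*x + t)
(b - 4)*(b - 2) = b^2 - 6*b + 8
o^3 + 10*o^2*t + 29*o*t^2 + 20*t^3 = (o + t)*(o + 4*t)*(o + 5*t)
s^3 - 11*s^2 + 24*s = s*(s - 8)*(s - 3)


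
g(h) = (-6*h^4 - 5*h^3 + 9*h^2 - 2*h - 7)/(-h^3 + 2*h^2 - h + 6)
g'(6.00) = 3.96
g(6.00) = 59.38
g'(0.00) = -0.53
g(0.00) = -1.17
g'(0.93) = -2.89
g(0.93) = -1.60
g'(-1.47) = 1.22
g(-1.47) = 0.22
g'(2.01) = -92.90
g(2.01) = -28.66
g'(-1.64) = 1.91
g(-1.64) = -0.05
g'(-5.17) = 5.61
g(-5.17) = -16.53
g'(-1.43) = 1.05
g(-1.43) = 0.26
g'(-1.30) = 0.47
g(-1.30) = 0.36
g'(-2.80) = 4.54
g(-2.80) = -4.09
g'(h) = (3*h^2 - 4*h + 1)*(-6*h^4 - 5*h^3 + 9*h^2 - 2*h - 7)/(-h^3 + 2*h^2 - h + 6)^2 + (-24*h^3 - 15*h^2 + 18*h - 2)/(-h^3 + 2*h^2 - h + 6)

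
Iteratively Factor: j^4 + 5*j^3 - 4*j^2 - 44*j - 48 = (j + 4)*(j^3 + j^2 - 8*j - 12) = (j + 2)*(j + 4)*(j^2 - j - 6) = (j + 2)^2*(j + 4)*(j - 3)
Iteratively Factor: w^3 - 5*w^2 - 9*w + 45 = (w - 5)*(w^2 - 9) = (w - 5)*(w + 3)*(w - 3)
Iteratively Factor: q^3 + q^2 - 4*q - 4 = (q + 2)*(q^2 - q - 2) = (q - 2)*(q + 2)*(q + 1)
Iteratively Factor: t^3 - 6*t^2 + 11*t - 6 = (t - 2)*(t^2 - 4*t + 3) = (t - 3)*(t - 2)*(t - 1)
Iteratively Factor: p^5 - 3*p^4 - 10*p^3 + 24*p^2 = (p - 2)*(p^4 - p^3 - 12*p^2) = p*(p - 2)*(p^3 - p^2 - 12*p) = p^2*(p - 2)*(p^2 - p - 12) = p^2*(p - 4)*(p - 2)*(p + 3)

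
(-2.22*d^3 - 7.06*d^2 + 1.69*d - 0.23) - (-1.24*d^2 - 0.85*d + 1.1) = -2.22*d^3 - 5.82*d^2 + 2.54*d - 1.33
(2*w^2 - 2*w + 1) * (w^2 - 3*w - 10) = 2*w^4 - 8*w^3 - 13*w^2 + 17*w - 10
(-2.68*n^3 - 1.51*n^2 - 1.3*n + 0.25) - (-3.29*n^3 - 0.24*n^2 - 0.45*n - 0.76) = 0.61*n^3 - 1.27*n^2 - 0.85*n + 1.01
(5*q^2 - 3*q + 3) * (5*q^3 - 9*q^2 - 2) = 25*q^5 - 60*q^4 + 42*q^3 - 37*q^2 + 6*q - 6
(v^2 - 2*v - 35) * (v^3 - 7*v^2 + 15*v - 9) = v^5 - 9*v^4 - 6*v^3 + 206*v^2 - 507*v + 315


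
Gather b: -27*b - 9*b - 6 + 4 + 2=-36*b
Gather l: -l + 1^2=1 - l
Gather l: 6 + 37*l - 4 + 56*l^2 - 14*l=56*l^2 + 23*l + 2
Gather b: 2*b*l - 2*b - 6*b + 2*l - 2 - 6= b*(2*l - 8) + 2*l - 8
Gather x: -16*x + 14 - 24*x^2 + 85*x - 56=-24*x^2 + 69*x - 42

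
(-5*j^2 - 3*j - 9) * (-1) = 5*j^2 + 3*j + 9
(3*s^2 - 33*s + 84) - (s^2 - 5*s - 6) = 2*s^2 - 28*s + 90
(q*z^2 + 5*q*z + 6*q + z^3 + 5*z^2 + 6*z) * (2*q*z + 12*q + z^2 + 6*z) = 2*q^2*z^3 + 22*q^2*z^2 + 72*q^2*z + 72*q^2 + 3*q*z^4 + 33*q*z^3 + 108*q*z^2 + 108*q*z + z^5 + 11*z^4 + 36*z^3 + 36*z^2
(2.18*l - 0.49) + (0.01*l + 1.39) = 2.19*l + 0.9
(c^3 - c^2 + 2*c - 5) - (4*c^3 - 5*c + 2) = -3*c^3 - c^2 + 7*c - 7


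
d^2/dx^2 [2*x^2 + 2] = 4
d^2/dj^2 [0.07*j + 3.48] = 0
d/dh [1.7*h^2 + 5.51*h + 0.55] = 3.4*h + 5.51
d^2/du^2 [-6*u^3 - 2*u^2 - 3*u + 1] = -36*u - 4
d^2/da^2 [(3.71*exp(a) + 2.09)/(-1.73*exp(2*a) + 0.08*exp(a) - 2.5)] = (-11.103659*exp(4*a) - 25.534108*exp(3*a) + 97.142268*exp(2*a) + 35.401624*exp(a) - 23.6055)*exp(a)/(5.177717*exp(6*a) - 0.718296*exp(5*a) + 22.479966*exp(4*a) - 2.076512*exp(3*a) + 32.4855*exp(2*a) - 1.5*exp(a) + 15.625)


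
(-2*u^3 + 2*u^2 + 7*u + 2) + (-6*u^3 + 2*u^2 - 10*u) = -8*u^3 + 4*u^2 - 3*u + 2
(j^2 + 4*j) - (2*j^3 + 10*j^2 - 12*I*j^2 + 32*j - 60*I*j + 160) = -2*j^3 - 9*j^2 + 12*I*j^2 - 28*j + 60*I*j - 160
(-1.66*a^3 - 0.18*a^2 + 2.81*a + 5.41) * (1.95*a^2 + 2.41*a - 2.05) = -3.237*a^5 - 4.3516*a^4 + 8.4487*a^3 + 17.6906*a^2 + 7.2776*a - 11.0905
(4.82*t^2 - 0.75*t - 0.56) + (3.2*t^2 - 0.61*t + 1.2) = 8.02*t^2 - 1.36*t + 0.64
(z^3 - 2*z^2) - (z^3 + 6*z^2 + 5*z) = -8*z^2 - 5*z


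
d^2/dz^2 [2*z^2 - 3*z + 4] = 4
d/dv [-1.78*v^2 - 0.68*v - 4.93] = -3.56*v - 0.68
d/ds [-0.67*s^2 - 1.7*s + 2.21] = -1.34*s - 1.7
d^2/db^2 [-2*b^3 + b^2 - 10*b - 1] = 2 - 12*b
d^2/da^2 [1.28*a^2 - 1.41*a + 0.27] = 2.56000000000000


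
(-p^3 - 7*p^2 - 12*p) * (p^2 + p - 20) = -p^5 - 8*p^4 + p^3 + 128*p^2 + 240*p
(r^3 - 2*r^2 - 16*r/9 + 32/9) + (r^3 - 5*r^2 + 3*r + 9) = 2*r^3 - 7*r^2 + 11*r/9 + 113/9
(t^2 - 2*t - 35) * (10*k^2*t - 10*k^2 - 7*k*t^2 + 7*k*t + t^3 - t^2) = 10*k^2*t^3 - 30*k^2*t^2 - 330*k^2*t + 350*k^2 - 7*k*t^4 + 21*k*t^3 + 231*k*t^2 - 245*k*t + t^5 - 3*t^4 - 33*t^3 + 35*t^2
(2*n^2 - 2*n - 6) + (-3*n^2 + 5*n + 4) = -n^2 + 3*n - 2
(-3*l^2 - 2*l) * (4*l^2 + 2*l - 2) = -12*l^4 - 14*l^3 + 2*l^2 + 4*l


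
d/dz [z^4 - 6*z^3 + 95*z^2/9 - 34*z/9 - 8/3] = 4*z^3 - 18*z^2 + 190*z/9 - 34/9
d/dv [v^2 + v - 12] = 2*v + 1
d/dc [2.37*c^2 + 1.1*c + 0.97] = 4.74*c + 1.1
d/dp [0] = 0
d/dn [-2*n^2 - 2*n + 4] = -4*n - 2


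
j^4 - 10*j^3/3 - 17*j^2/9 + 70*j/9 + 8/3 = (j - 3)*(j - 2)*(j + 1/3)*(j + 4/3)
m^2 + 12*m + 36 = (m + 6)^2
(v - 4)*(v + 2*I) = v^2 - 4*v + 2*I*v - 8*I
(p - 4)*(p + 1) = p^2 - 3*p - 4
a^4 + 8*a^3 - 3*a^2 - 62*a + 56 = (a - 2)*(a - 1)*(a + 4)*(a + 7)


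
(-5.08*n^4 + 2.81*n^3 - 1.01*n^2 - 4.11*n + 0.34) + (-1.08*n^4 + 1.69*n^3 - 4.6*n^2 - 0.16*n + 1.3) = -6.16*n^4 + 4.5*n^3 - 5.61*n^2 - 4.27*n + 1.64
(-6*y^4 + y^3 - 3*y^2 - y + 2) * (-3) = 18*y^4 - 3*y^3 + 9*y^2 + 3*y - 6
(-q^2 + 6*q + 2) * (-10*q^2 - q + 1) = 10*q^4 - 59*q^3 - 27*q^2 + 4*q + 2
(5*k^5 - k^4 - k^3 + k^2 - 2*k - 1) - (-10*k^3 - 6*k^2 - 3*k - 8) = 5*k^5 - k^4 + 9*k^3 + 7*k^2 + k + 7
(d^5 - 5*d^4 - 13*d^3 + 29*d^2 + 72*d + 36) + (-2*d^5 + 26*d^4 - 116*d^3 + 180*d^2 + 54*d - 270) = -d^5 + 21*d^4 - 129*d^3 + 209*d^2 + 126*d - 234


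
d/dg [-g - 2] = -1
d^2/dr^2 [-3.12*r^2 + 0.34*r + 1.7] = -6.24000000000000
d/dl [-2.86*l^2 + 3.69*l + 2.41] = 3.69 - 5.72*l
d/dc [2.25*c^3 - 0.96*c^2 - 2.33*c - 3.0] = 6.75*c^2 - 1.92*c - 2.33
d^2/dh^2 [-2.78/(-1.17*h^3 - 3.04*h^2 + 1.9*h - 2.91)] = (-(19.5156*h + 16.9024)*(1.17*h^3 + 3.04*h^2 - 1.9*h + 2.91) + 2.78*(3.51*h^2 + 6.08*h - 1.9)*(7.02*h^2 + 12.16*h - 3.8))/(1.17*h^3 + 3.04*h^2 - 1.9*h + 2.91)^3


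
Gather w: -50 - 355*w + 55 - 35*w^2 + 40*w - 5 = -35*w^2 - 315*w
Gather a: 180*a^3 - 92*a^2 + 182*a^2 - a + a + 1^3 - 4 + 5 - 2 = 180*a^3 + 90*a^2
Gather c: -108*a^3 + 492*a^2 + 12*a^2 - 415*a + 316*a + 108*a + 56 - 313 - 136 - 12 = -108*a^3 + 504*a^2 + 9*a - 405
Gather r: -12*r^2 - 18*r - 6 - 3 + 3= -12*r^2 - 18*r - 6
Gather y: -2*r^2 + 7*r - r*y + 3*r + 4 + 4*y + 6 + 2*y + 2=-2*r^2 + 10*r + y*(6 - r) + 12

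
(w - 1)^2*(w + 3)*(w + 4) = w^4 + 5*w^3 - w^2 - 17*w + 12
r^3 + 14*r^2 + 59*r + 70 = (r + 2)*(r + 5)*(r + 7)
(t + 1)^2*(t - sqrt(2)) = t^3 - sqrt(2)*t^2 + 2*t^2 - 2*sqrt(2)*t + t - sqrt(2)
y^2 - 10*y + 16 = (y - 8)*(y - 2)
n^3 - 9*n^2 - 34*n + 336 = (n - 8)*(n - 7)*(n + 6)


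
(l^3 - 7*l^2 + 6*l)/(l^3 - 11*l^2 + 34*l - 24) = l/(l - 4)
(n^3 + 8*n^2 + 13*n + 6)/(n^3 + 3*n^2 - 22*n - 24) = (n + 1)/(n - 4)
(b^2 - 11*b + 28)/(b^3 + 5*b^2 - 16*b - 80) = (b - 7)/(b^2 + 9*b + 20)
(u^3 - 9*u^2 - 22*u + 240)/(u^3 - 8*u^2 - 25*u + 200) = (u - 6)/(u - 5)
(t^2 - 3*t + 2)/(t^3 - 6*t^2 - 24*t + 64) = (t - 1)/(t^2 - 4*t - 32)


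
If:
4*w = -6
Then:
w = -3/2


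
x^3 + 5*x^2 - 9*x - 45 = (x - 3)*(x + 3)*(x + 5)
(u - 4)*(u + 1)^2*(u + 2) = u^4 - 11*u^2 - 18*u - 8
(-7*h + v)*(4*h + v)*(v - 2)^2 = -28*h^2*v^2 + 112*h^2*v - 112*h^2 - 3*h*v^3 + 12*h*v^2 - 12*h*v + v^4 - 4*v^3 + 4*v^2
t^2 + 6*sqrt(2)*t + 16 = (t + 2*sqrt(2))*(t + 4*sqrt(2))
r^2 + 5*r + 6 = (r + 2)*(r + 3)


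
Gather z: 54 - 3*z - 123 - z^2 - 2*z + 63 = -z^2 - 5*z - 6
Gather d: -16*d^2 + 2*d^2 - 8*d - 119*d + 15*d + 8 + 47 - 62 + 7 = -14*d^2 - 112*d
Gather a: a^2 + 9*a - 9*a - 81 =a^2 - 81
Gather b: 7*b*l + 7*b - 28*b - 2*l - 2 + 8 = b*(7*l - 21) - 2*l + 6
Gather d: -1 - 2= -3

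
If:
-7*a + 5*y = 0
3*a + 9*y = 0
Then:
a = 0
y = 0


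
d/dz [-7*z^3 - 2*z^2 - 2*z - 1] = -21*z^2 - 4*z - 2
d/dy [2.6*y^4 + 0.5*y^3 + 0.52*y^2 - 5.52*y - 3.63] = 10.4*y^3 + 1.5*y^2 + 1.04*y - 5.52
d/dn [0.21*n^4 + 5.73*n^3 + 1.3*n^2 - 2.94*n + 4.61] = 0.84*n^3 + 17.19*n^2 + 2.6*n - 2.94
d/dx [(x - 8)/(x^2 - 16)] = (x^2 - 2*x*(x - 8) - 16)/(x^2 - 16)^2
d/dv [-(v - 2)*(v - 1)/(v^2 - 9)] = (-3*v^2 + 22*v - 27)/(v^4 - 18*v^2 + 81)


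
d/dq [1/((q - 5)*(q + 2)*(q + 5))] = (-(q - 5)*(q + 2) - (q - 5)*(q + 5) - (q + 2)*(q + 5))/((q - 5)^2*(q + 2)^2*(q + 5)^2)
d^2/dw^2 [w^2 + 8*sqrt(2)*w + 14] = 2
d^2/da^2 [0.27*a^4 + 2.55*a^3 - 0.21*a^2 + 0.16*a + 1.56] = 3.24*a^2 + 15.3*a - 0.42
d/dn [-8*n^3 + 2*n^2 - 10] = 4*n*(1 - 6*n)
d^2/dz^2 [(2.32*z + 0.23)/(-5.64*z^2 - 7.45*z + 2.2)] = (-(2.32*z + 0.23)*(11.28*z + 7.45)*(22.56*z + 14.9) + (78.5088*z + 37.1624)*(5.64*z^2 + 7.45*z - 2.2))/(5.64*z^2 + 7.45*z - 2.2)^3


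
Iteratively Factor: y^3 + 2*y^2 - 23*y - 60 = (y + 3)*(y^2 - y - 20) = (y + 3)*(y + 4)*(y - 5)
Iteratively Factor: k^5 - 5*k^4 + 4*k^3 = (k)*(k^4 - 5*k^3 + 4*k^2) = k*(k - 1)*(k^3 - 4*k^2) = k*(k - 4)*(k - 1)*(k^2) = k^2*(k - 4)*(k - 1)*(k)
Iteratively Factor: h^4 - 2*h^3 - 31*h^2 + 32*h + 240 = (h - 5)*(h^3 + 3*h^2 - 16*h - 48) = (h - 5)*(h - 4)*(h^2 + 7*h + 12) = (h - 5)*(h - 4)*(h + 4)*(h + 3)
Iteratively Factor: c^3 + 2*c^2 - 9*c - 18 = (c - 3)*(c^2 + 5*c + 6) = (c - 3)*(c + 2)*(c + 3)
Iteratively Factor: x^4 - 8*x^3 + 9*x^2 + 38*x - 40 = (x - 4)*(x^3 - 4*x^2 - 7*x + 10) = (x - 5)*(x - 4)*(x^2 + x - 2) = (x - 5)*(x - 4)*(x + 2)*(x - 1)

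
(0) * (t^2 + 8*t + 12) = 0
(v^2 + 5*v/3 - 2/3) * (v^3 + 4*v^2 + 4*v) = v^5 + 17*v^4/3 + 10*v^3 + 4*v^2 - 8*v/3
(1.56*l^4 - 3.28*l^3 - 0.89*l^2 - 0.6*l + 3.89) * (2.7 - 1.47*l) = -2.2932*l^5 + 9.0336*l^4 - 7.5477*l^3 - 1.521*l^2 - 7.3383*l + 10.503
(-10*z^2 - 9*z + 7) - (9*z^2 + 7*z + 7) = -19*z^2 - 16*z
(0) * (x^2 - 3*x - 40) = 0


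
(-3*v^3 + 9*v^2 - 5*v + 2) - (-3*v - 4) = -3*v^3 + 9*v^2 - 2*v + 6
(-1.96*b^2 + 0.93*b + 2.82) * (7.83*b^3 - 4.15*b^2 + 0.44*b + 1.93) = -15.3468*b^5 + 15.4159*b^4 + 17.3587*b^3 - 15.0766*b^2 + 3.0357*b + 5.4426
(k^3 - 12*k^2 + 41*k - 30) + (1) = k^3 - 12*k^2 + 41*k - 29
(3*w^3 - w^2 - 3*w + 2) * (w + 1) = 3*w^4 + 2*w^3 - 4*w^2 - w + 2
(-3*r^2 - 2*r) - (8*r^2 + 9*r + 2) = -11*r^2 - 11*r - 2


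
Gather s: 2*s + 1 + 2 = 2*s + 3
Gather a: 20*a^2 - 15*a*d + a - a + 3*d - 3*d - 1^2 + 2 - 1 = 20*a^2 - 15*a*d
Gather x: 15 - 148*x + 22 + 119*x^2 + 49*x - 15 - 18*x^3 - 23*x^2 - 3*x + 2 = -18*x^3 + 96*x^2 - 102*x + 24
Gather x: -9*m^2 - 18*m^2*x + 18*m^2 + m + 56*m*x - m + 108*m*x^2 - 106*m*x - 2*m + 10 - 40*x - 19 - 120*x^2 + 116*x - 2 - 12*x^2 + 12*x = 9*m^2 - 2*m + x^2*(108*m - 132) + x*(-18*m^2 - 50*m + 88) - 11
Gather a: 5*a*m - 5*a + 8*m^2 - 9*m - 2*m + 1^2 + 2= a*(5*m - 5) + 8*m^2 - 11*m + 3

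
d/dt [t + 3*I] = 1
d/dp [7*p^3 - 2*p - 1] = 21*p^2 - 2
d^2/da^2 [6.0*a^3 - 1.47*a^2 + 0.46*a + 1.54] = 36.0*a - 2.94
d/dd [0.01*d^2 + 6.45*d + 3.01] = 0.02*d + 6.45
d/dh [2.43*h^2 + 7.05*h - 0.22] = 4.86*h + 7.05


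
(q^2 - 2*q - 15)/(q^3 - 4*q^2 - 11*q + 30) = 1/(q - 2)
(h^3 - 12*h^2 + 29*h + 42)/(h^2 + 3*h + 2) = (h^2 - 13*h + 42)/(h + 2)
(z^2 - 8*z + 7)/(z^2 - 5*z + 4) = (z - 7)/(z - 4)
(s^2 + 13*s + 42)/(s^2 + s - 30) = (s + 7)/(s - 5)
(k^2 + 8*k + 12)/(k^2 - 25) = (k^2 + 8*k + 12)/(k^2 - 25)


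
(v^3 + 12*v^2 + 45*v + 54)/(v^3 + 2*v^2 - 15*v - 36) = (v + 6)/(v - 4)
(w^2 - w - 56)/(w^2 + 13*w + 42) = (w - 8)/(w + 6)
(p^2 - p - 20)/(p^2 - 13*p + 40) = (p + 4)/(p - 8)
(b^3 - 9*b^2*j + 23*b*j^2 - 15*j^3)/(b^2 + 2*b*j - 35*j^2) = (b^2 - 4*b*j + 3*j^2)/(b + 7*j)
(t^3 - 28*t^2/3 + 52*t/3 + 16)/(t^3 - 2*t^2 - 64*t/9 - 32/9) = 3*(t - 6)/(3*t + 4)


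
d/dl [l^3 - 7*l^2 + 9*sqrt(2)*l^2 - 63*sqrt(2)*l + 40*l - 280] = 3*l^2 - 14*l + 18*sqrt(2)*l - 63*sqrt(2) + 40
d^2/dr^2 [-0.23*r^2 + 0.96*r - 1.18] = -0.460000000000000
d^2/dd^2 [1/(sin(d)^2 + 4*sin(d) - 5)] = -(4*sin(d)^3 + 16*sin(d)^2 + 46*sin(d) + 42)/((sin(d) - 1)^2*(sin(d) + 5)^3)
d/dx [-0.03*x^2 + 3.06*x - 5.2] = 3.06 - 0.06*x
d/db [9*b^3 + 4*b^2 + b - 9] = 27*b^2 + 8*b + 1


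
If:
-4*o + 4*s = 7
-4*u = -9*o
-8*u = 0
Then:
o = 0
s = 7/4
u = 0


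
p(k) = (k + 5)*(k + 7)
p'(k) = 2*k + 12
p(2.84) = 77.15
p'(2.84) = 17.68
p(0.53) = 41.64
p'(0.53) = 13.06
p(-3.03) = 7.82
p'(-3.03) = 5.94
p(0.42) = 40.22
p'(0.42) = 12.84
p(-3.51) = 5.20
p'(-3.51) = 4.98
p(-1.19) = 22.14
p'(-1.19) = 9.62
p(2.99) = 79.82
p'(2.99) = 17.98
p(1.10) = 49.41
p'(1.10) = 14.20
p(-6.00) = -1.00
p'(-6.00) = 0.00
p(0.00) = 35.00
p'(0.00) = 12.00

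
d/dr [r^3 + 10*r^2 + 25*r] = 3*r^2 + 20*r + 25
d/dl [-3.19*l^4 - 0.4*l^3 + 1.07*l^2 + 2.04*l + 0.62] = -12.76*l^3 - 1.2*l^2 + 2.14*l + 2.04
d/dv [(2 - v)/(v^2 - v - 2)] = 1/(v^2 + 2*v + 1)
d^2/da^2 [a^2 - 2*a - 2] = 2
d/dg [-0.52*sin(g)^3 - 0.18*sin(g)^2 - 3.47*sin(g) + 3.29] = (-0.36*sin(g) + 0.78*cos(2*g) - 4.25)*cos(g)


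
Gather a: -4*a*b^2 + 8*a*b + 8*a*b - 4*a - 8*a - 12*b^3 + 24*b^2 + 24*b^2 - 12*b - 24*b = a*(-4*b^2 + 16*b - 12) - 12*b^3 + 48*b^2 - 36*b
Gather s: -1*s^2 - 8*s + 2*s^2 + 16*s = s^2 + 8*s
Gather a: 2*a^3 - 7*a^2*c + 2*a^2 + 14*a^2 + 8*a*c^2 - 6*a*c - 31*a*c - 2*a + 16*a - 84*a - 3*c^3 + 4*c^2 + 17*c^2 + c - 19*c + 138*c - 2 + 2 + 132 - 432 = 2*a^3 + a^2*(16 - 7*c) + a*(8*c^2 - 37*c - 70) - 3*c^3 + 21*c^2 + 120*c - 300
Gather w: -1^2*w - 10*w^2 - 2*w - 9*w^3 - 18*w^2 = -9*w^3 - 28*w^2 - 3*w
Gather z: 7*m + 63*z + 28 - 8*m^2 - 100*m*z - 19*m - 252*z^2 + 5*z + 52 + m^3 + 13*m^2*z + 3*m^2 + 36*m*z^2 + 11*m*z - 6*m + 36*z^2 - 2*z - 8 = m^3 - 5*m^2 - 18*m + z^2*(36*m - 216) + z*(13*m^2 - 89*m + 66) + 72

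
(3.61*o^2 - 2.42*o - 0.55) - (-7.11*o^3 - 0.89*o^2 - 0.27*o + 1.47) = 7.11*o^3 + 4.5*o^2 - 2.15*o - 2.02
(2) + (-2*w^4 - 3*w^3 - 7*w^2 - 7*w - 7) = -2*w^4 - 3*w^3 - 7*w^2 - 7*w - 5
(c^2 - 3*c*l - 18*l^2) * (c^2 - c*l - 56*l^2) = c^4 - 4*c^3*l - 71*c^2*l^2 + 186*c*l^3 + 1008*l^4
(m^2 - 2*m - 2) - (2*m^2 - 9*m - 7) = -m^2 + 7*m + 5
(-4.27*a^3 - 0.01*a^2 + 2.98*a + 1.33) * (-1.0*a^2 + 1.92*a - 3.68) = 4.27*a^5 - 8.1884*a^4 + 12.7144*a^3 + 4.4284*a^2 - 8.4128*a - 4.8944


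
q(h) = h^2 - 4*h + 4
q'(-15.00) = -34.00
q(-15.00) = 289.00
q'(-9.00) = -22.00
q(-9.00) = 121.00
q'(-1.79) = -7.58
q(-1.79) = 14.36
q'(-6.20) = -16.40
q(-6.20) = 67.24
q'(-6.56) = -17.12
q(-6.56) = 73.27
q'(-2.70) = -9.40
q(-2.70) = 22.09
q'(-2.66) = -9.32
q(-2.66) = 21.72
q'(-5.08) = -14.16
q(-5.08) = 50.13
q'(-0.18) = -4.36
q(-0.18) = 4.75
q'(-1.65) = -7.30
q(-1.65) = 13.32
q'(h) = 2*h - 4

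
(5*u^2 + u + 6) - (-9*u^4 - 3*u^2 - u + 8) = 9*u^4 + 8*u^2 + 2*u - 2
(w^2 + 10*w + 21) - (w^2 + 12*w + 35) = -2*w - 14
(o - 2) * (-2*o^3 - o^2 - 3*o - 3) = -2*o^4 + 3*o^3 - o^2 + 3*o + 6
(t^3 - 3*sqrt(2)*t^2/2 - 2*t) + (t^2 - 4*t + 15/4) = t^3 - 3*sqrt(2)*t^2/2 + t^2 - 6*t + 15/4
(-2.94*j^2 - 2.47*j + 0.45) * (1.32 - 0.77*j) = 2.2638*j^3 - 1.9789*j^2 - 3.6069*j + 0.594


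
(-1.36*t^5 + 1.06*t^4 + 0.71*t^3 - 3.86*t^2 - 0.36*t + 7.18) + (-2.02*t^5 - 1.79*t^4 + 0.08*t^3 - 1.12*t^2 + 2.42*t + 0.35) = -3.38*t^5 - 0.73*t^4 + 0.79*t^3 - 4.98*t^2 + 2.06*t + 7.53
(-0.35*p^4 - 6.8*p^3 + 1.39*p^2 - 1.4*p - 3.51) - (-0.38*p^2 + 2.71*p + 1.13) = -0.35*p^4 - 6.8*p^3 + 1.77*p^2 - 4.11*p - 4.64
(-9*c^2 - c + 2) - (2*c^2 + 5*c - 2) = -11*c^2 - 6*c + 4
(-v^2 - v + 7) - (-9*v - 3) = -v^2 + 8*v + 10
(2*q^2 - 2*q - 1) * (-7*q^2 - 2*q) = -14*q^4 + 10*q^3 + 11*q^2 + 2*q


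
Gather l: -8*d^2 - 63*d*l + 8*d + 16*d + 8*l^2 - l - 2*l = -8*d^2 + 24*d + 8*l^2 + l*(-63*d - 3)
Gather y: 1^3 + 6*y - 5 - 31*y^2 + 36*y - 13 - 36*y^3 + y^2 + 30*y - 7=-36*y^3 - 30*y^2 + 72*y - 24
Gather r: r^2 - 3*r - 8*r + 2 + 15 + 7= r^2 - 11*r + 24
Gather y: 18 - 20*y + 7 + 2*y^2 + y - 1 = 2*y^2 - 19*y + 24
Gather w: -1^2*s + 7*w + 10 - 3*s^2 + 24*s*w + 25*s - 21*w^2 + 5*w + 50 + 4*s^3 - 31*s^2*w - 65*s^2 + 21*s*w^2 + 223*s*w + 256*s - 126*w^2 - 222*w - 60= 4*s^3 - 68*s^2 + 280*s + w^2*(21*s - 147) + w*(-31*s^2 + 247*s - 210)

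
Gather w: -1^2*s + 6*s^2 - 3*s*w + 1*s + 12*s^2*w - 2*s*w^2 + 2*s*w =6*s^2 - 2*s*w^2 + w*(12*s^2 - s)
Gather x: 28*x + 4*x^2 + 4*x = 4*x^2 + 32*x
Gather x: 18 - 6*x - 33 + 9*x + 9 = 3*x - 6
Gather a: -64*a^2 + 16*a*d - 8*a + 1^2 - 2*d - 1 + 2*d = -64*a^2 + a*(16*d - 8)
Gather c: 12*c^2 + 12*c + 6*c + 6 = 12*c^2 + 18*c + 6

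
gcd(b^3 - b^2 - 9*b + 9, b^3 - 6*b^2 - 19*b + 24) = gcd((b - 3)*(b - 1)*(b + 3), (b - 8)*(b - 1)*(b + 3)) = b^2 + 2*b - 3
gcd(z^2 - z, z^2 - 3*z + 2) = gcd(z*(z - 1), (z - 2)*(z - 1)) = z - 1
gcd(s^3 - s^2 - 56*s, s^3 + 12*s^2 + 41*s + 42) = s + 7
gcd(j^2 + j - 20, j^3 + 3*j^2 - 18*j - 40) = j^2 + j - 20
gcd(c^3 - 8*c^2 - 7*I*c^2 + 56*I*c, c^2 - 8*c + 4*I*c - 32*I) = c - 8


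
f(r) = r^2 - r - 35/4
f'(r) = 2*r - 1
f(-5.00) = 21.25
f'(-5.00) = -11.00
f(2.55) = -4.80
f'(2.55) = 4.10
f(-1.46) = -5.16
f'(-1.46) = -3.92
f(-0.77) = -7.39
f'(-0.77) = -2.54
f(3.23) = -1.55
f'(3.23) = 5.46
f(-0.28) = -8.39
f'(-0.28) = -1.56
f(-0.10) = -8.64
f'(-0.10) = -1.20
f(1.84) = -7.20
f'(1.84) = 2.68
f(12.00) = 123.25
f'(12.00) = 23.00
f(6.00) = 21.25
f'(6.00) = 11.00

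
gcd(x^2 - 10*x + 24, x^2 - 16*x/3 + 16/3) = x - 4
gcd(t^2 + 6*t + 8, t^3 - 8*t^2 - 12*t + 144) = t + 4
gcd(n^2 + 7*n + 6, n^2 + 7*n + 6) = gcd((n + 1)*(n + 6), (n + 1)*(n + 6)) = n^2 + 7*n + 6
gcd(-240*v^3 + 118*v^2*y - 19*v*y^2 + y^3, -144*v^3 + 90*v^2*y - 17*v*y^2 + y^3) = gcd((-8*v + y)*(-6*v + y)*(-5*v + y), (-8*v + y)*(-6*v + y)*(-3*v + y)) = 48*v^2 - 14*v*y + y^2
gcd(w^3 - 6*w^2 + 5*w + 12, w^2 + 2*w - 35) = 1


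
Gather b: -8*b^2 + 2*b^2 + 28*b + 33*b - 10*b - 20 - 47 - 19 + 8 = -6*b^2 + 51*b - 78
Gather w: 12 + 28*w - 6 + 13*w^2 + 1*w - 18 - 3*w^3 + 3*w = -3*w^3 + 13*w^2 + 32*w - 12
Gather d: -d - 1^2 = -d - 1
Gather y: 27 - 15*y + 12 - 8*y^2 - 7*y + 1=-8*y^2 - 22*y + 40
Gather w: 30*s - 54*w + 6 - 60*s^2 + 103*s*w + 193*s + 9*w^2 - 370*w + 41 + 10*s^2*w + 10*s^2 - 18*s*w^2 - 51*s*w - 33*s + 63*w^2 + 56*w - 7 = -50*s^2 + 190*s + w^2*(72 - 18*s) + w*(10*s^2 + 52*s - 368) + 40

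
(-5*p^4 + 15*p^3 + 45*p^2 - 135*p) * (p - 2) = -5*p^5 + 25*p^4 + 15*p^3 - 225*p^2 + 270*p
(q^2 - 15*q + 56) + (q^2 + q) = 2*q^2 - 14*q + 56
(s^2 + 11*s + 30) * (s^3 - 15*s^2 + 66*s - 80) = s^5 - 4*s^4 - 69*s^3 + 196*s^2 + 1100*s - 2400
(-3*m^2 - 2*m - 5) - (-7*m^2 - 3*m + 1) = 4*m^2 + m - 6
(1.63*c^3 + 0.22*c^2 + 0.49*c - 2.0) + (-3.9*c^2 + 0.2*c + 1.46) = 1.63*c^3 - 3.68*c^2 + 0.69*c - 0.54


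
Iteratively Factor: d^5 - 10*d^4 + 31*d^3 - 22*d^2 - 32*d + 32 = (d - 1)*(d^4 - 9*d^3 + 22*d^2 - 32) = (d - 1)*(d + 1)*(d^3 - 10*d^2 + 32*d - 32) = (d - 2)*(d - 1)*(d + 1)*(d^2 - 8*d + 16) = (d - 4)*(d - 2)*(d - 1)*(d + 1)*(d - 4)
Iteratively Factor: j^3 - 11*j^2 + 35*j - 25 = (j - 5)*(j^2 - 6*j + 5) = (j - 5)*(j - 1)*(j - 5)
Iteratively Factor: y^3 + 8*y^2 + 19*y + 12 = (y + 3)*(y^2 + 5*y + 4) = (y + 1)*(y + 3)*(y + 4)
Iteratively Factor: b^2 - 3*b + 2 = (b - 1)*(b - 2)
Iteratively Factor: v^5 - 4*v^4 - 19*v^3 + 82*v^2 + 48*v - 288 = (v - 3)*(v^4 - v^3 - 22*v^2 + 16*v + 96) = (v - 3)*(v + 4)*(v^3 - 5*v^2 - 2*v + 24) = (v - 3)*(v + 2)*(v + 4)*(v^2 - 7*v + 12) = (v - 4)*(v - 3)*(v + 2)*(v + 4)*(v - 3)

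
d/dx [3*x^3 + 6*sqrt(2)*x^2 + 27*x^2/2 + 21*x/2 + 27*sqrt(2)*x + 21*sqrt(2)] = 9*x^2 + 12*sqrt(2)*x + 27*x + 21/2 + 27*sqrt(2)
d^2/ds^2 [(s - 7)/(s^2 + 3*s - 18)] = 2*((4 - 3*s)*(s^2 + 3*s - 18) + (s - 7)*(2*s + 3)^2)/(s^2 + 3*s - 18)^3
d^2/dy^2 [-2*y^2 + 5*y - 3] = -4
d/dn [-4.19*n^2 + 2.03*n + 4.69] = 2.03 - 8.38*n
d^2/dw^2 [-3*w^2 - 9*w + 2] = -6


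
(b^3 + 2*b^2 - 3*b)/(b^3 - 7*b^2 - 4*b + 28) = b*(b^2 + 2*b - 3)/(b^3 - 7*b^2 - 4*b + 28)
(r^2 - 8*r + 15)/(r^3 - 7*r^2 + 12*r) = (r - 5)/(r*(r - 4))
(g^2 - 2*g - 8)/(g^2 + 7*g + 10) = (g - 4)/(g + 5)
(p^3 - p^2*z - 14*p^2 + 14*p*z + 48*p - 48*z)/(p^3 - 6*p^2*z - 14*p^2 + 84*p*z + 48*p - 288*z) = (-p + z)/(-p + 6*z)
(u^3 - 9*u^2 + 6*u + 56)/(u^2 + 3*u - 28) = (u^2 - 5*u - 14)/(u + 7)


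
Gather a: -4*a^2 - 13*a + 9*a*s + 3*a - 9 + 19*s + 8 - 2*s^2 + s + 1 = -4*a^2 + a*(9*s - 10) - 2*s^2 + 20*s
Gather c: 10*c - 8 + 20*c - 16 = 30*c - 24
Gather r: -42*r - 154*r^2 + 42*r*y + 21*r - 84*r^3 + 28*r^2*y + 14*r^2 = -84*r^3 + r^2*(28*y - 140) + r*(42*y - 21)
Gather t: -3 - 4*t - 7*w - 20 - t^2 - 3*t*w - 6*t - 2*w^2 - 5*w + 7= -t^2 + t*(-3*w - 10) - 2*w^2 - 12*w - 16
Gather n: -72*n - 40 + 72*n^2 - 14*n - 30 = 72*n^2 - 86*n - 70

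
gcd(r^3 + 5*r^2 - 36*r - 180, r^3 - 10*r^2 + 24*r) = r - 6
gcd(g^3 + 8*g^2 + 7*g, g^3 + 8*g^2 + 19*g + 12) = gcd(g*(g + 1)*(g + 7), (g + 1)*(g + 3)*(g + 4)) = g + 1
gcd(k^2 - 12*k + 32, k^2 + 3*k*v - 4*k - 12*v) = k - 4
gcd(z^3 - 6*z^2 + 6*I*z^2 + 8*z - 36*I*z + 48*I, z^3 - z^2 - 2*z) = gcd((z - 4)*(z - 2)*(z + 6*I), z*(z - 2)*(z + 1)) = z - 2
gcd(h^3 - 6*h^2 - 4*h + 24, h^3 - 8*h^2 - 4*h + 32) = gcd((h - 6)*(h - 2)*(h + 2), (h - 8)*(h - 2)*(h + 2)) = h^2 - 4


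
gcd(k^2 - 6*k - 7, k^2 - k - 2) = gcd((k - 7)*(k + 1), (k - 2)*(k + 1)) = k + 1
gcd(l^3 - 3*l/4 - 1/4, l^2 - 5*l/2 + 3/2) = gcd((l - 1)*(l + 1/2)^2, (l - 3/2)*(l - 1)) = l - 1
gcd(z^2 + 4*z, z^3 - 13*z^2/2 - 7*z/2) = z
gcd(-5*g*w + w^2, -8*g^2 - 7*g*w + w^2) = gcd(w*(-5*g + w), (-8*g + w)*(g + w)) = 1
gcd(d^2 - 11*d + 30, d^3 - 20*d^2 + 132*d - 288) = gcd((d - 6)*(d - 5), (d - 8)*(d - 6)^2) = d - 6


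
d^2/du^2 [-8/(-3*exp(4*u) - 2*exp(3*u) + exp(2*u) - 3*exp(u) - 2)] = 8*((-48*exp(3*u) - 18*exp(2*u) + 4*exp(u) - 3)*(3*exp(4*u) + 2*exp(3*u) - exp(2*u) + 3*exp(u) + 2) + 2*(12*exp(3*u) + 6*exp(2*u) - 2*exp(u) + 3)^2*exp(u))*exp(u)/(3*exp(4*u) + 2*exp(3*u) - exp(2*u) + 3*exp(u) + 2)^3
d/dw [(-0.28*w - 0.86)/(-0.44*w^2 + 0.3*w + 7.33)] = (0.1232*w^2 - 0.084*w - (0.28*w + 0.86)*(0.88*w - 0.3) - 2.0524)/(-0.44*w^2 + 0.3*w + 7.33)^2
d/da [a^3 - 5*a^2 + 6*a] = 3*a^2 - 10*a + 6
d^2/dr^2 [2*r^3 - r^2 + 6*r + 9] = 12*r - 2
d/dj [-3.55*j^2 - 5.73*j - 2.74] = -7.1*j - 5.73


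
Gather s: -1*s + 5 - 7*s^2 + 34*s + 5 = -7*s^2 + 33*s + 10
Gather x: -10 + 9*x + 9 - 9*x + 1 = 0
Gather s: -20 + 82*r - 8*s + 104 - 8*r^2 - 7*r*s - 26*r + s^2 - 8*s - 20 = -8*r^2 + 56*r + s^2 + s*(-7*r - 16) + 64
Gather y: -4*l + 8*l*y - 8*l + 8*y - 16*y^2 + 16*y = -12*l - 16*y^2 + y*(8*l + 24)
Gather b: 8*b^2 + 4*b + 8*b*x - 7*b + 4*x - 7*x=8*b^2 + b*(8*x - 3) - 3*x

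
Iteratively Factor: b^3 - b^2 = (b)*(b^2 - b) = b*(b - 1)*(b)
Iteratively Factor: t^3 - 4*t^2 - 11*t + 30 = (t - 5)*(t^2 + t - 6) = (t - 5)*(t - 2)*(t + 3)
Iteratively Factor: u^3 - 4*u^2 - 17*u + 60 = (u - 3)*(u^2 - u - 20) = (u - 5)*(u - 3)*(u + 4)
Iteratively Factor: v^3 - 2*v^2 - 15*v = (v - 5)*(v^2 + 3*v) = v*(v - 5)*(v + 3)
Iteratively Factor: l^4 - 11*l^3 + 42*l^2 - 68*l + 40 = (l - 2)*(l^3 - 9*l^2 + 24*l - 20) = (l - 2)^2*(l^2 - 7*l + 10) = (l - 2)^3*(l - 5)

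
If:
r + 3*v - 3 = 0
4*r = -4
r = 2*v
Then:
No Solution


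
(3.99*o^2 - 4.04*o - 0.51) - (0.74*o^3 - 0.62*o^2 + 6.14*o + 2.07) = -0.74*o^3 + 4.61*o^2 - 10.18*o - 2.58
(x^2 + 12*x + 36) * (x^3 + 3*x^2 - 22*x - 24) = x^5 + 15*x^4 + 50*x^3 - 180*x^2 - 1080*x - 864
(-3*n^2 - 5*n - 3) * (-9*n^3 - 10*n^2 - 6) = 27*n^5 + 75*n^4 + 77*n^3 + 48*n^2 + 30*n + 18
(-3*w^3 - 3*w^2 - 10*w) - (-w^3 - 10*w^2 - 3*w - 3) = -2*w^3 + 7*w^2 - 7*w + 3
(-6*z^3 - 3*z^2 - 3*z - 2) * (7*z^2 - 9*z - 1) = -42*z^5 + 33*z^4 + 12*z^3 + 16*z^2 + 21*z + 2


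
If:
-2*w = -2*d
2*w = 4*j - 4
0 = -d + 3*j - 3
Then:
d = 0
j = 1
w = 0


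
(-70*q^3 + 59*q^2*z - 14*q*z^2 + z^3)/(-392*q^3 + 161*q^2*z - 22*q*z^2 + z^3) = (10*q^2 - 7*q*z + z^2)/(56*q^2 - 15*q*z + z^2)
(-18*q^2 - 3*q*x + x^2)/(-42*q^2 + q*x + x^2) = (3*q + x)/(7*q + x)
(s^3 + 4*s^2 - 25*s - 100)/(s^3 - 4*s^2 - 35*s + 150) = (s^2 + 9*s + 20)/(s^2 + s - 30)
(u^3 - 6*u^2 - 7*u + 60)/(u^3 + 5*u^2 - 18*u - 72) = (u - 5)/(u + 6)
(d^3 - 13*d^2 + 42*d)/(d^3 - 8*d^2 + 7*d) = (d - 6)/(d - 1)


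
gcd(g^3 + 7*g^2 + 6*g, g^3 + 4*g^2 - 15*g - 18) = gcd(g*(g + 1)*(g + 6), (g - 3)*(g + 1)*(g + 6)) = g^2 + 7*g + 6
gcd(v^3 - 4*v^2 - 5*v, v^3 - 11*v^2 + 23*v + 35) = v^2 - 4*v - 5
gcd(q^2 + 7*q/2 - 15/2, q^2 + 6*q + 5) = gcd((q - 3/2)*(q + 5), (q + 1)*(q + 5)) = q + 5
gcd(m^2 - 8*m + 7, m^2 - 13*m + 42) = m - 7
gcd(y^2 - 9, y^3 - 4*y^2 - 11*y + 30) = y + 3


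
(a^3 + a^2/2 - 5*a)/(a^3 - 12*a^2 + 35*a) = (a^2 + a/2 - 5)/(a^2 - 12*a + 35)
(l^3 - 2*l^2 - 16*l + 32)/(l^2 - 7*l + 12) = (l^2 + 2*l - 8)/(l - 3)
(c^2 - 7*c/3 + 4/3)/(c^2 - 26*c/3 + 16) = (3*c^2 - 7*c + 4)/(3*c^2 - 26*c + 48)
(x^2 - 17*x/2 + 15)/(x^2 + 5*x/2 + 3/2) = (2*x^2 - 17*x + 30)/(2*x^2 + 5*x + 3)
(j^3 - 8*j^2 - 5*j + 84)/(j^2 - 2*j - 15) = (j^2 - 11*j + 28)/(j - 5)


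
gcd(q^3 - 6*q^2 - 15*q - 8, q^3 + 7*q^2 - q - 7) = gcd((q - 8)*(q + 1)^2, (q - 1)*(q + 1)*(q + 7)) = q + 1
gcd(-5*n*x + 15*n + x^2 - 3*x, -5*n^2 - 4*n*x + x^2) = -5*n + x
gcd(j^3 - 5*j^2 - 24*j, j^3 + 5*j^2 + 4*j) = j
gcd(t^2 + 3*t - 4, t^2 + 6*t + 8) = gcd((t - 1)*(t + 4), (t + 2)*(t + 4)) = t + 4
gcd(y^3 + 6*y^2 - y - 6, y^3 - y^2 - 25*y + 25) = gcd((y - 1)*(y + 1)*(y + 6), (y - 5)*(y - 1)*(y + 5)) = y - 1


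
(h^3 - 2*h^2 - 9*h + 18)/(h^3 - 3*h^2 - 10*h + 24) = (h - 3)/(h - 4)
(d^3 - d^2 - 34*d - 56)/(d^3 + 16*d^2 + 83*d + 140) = (d^2 - 5*d - 14)/(d^2 + 12*d + 35)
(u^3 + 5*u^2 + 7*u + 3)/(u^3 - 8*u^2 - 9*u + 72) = (u^2 + 2*u + 1)/(u^2 - 11*u + 24)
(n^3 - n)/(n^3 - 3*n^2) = (n^2 - 1)/(n*(n - 3))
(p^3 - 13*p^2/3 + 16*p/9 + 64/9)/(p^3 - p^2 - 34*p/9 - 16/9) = (3*p - 8)/(3*p + 2)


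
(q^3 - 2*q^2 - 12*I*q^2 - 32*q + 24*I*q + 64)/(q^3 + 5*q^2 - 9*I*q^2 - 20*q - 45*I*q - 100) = (q^2 + q*(-2 - 8*I) + 16*I)/(q^2 + q*(5 - 5*I) - 25*I)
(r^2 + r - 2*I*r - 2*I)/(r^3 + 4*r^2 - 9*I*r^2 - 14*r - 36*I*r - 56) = (r + 1)/(r^2 + r*(4 - 7*I) - 28*I)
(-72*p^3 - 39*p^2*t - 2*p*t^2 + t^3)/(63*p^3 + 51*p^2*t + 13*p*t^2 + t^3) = (-8*p + t)/(7*p + t)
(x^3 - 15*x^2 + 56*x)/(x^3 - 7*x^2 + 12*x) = (x^2 - 15*x + 56)/(x^2 - 7*x + 12)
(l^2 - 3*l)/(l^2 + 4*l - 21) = l/(l + 7)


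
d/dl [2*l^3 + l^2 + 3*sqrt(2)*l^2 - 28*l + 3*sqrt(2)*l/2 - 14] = 6*l^2 + 2*l + 6*sqrt(2)*l - 28 + 3*sqrt(2)/2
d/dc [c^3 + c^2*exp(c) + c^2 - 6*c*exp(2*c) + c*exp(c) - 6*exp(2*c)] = c^2*exp(c) + 3*c^2 - 12*c*exp(2*c) + 3*c*exp(c) + 2*c - 18*exp(2*c) + exp(c)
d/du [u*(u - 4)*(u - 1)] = 3*u^2 - 10*u + 4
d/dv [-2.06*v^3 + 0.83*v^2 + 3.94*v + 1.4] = -6.18*v^2 + 1.66*v + 3.94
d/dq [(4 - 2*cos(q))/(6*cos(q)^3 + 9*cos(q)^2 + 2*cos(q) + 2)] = 24*(-4*cos(q)^3 + 9*cos(q)^2 + 12*cos(q) + 2)*sin(q)/(13*cos(q) + 9*cos(2*q) + 3*cos(3*q) + 13)^2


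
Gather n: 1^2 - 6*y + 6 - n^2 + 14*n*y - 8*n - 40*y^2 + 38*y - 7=-n^2 + n*(14*y - 8) - 40*y^2 + 32*y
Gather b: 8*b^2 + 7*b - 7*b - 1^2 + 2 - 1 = 8*b^2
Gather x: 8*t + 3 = 8*t + 3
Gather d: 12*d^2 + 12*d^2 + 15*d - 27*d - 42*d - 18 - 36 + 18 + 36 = 24*d^2 - 54*d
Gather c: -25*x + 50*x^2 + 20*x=50*x^2 - 5*x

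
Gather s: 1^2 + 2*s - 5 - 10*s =-8*s - 4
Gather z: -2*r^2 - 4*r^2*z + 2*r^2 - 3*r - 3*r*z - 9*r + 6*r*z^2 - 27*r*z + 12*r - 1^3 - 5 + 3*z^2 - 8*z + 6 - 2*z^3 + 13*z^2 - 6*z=-2*z^3 + z^2*(6*r + 16) + z*(-4*r^2 - 30*r - 14)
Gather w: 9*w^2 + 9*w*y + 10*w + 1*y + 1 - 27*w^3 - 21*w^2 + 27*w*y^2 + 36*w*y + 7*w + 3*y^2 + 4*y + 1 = -27*w^3 - 12*w^2 + w*(27*y^2 + 45*y + 17) + 3*y^2 + 5*y + 2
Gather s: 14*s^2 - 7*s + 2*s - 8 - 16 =14*s^2 - 5*s - 24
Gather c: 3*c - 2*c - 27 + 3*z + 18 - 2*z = c + z - 9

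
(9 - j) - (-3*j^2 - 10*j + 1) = 3*j^2 + 9*j + 8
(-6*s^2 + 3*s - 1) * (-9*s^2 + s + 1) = 54*s^4 - 33*s^3 + 6*s^2 + 2*s - 1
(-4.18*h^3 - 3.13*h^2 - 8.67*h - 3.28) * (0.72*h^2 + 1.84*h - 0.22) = -3.0096*h^5 - 9.9448*h^4 - 11.082*h^3 - 17.6258*h^2 - 4.1278*h + 0.7216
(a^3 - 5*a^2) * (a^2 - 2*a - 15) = a^5 - 7*a^4 - 5*a^3 + 75*a^2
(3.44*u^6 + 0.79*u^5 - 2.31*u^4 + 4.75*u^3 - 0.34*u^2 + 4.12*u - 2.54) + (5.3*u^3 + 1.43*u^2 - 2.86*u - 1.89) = 3.44*u^6 + 0.79*u^5 - 2.31*u^4 + 10.05*u^3 + 1.09*u^2 + 1.26*u - 4.43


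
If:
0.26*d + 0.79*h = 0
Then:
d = -3.03846153846154*h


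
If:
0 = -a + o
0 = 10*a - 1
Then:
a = 1/10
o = 1/10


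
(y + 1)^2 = y^2 + 2*y + 1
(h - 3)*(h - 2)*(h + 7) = h^3 + 2*h^2 - 29*h + 42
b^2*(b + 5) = b^3 + 5*b^2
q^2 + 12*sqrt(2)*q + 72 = (q + 6*sqrt(2))^2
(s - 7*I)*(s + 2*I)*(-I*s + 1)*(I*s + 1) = s^4 - 5*I*s^3 + 15*s^2 - 5*I*s + 14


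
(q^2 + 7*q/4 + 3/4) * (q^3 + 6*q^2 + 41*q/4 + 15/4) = q^5 + 31*q^4/4 + 43*q^3/2 + 419*q^2/16 + 57*q/4 + 45/16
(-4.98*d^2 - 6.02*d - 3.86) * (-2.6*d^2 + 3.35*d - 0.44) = 12.948*d^4 - 1.031*d^3 - 7.9398*d^2 - 10.2822*d + 1.6984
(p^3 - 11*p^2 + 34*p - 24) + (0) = p^3 - 11*p^2 + 34*p - 24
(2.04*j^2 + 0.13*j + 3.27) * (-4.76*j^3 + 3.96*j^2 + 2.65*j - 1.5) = -9.7104*j^5 + 7.4596*j^4 - 9.6444*j^3 + 10.2337*j^2 + 8.4705*j - 4.905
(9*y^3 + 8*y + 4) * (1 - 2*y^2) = -18*y^5 - 7*y^3 - 8*y^2 + 8*y + 4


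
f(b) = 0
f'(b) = 0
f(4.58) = 0.00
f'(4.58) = 0.00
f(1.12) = 0.00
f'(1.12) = 0.00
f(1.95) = 0.00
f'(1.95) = 0.00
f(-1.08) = 0.00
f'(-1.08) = 0.00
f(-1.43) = 0.00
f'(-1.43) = 0.00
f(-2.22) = 0.00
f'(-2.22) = 0.00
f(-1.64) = 0.00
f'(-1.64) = 0.00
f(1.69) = 0.00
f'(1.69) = 0.00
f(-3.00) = 0.00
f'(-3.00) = 0.00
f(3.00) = 0.00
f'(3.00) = 0.00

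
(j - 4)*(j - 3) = j^2 - 7*j + 12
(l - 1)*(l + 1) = l^2 - 1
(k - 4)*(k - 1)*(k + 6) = k^3 + k^2 - 26*k + 24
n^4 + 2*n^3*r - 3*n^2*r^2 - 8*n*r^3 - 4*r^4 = (n - 2*r)*(n + r)^2*(n + 2*r)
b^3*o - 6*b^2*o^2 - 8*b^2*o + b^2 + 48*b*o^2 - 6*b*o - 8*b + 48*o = (b - 8)*(b - 6*o)*(b*o + 1)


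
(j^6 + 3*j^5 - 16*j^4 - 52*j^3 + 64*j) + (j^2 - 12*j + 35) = j^6 + 3*j^5 - 16*j^4 - 52*j^3 + j^2 + 52*j + 35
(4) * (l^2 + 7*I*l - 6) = 4*l^2 + 28*I*l - 24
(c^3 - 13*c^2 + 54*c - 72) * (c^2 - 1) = c^5 - 13*c^4 + 53*c^3 - 59*c^2 - 54*c + 72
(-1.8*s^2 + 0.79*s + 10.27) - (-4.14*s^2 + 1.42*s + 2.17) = 2.34*s^2 - 0.63*s + 8.1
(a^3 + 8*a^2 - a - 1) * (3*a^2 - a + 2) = 3*a^5 + 23*a^4 - 9*a^3 + 14*a^2 - a - 2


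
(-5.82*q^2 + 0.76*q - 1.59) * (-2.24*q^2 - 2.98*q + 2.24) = 13.0368*q^4 + 15.6412*q^3 - 11.74*q^2 + 6.4406*q - 3.5616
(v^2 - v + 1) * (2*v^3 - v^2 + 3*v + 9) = 2*v^5 - 3*v^4 + 6*v^3 + 5*v^2 - 6*v + 9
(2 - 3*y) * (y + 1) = -3*y^2 - y + 2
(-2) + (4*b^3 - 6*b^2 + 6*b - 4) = 4*b^3 - 6*b^2 + 6*b - 6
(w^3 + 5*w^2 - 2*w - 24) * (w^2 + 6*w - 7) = w^5 + 11*w^4 + 21*w^3 - 71*w^2 - 130*w + 168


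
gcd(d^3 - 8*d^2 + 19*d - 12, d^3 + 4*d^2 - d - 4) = d - 1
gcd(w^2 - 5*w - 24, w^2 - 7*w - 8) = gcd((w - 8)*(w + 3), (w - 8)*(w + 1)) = w - 8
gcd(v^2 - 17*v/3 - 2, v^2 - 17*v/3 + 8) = 1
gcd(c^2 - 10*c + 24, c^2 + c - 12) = 1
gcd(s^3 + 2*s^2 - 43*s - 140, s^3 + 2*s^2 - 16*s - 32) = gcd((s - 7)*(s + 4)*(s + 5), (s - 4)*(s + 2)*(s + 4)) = s + 4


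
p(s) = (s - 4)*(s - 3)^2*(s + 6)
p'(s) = (s - 4)*(s - 3)^2 + (s - 4)*(s + 6)*(2*s - 6) + (s - 3)^2*(s + 6) = 4*s^3 - 12*s^2 - 54*s + 162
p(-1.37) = -474.81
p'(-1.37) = 203.17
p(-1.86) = -573.02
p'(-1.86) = 195.19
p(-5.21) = -490.43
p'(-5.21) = -448.07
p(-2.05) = -609.45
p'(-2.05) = 187.81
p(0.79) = -106.45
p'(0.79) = 113.82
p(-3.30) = -782.29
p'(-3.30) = 65.77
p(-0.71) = -342.94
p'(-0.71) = 192.86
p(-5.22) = -485.92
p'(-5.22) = -452.05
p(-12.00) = 21600.00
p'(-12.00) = -7830.00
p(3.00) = 0.00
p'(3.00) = 0.00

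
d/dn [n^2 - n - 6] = 2*n - 1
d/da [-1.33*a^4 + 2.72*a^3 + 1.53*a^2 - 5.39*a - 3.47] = -5.32*a^3 + 8.16*a^2 + 3.06*a - 5.39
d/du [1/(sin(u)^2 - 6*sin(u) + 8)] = 2*(3 - sin(u))*cos(u)/(sin(u)^2 - 6*sin(u) + 8)^2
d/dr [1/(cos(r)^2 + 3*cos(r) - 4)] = (2*cos(r) + 3)*sin(r)/(cos(r)^2 + 3*cos(r) - 4)^2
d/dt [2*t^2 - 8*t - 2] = 4*t - 8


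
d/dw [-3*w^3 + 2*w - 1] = 2 - 9*w^2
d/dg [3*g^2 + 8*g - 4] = 6*g + 8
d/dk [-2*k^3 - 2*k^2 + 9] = 2*k*(-3*k - 2)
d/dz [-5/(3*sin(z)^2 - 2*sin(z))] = 10*(3/tan(z) - cos(z)/sin(z)^2)/(3*sin(z) - 2)^2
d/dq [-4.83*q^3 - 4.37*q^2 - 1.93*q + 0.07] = -14.49*q^2 - 8.74*q - 1.93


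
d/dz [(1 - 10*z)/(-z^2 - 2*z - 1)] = 2*(6 - 5*z)/(z^3 + 3*z^2 + 3*z + 1)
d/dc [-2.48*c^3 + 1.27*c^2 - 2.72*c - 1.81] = -7.44*c^2 + 2.54*c - 2.72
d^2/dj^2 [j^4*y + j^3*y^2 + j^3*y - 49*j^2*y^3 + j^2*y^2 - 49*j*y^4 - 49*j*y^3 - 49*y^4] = 2*y*(6*j^2 + 3*j*y + 3*j - 49*y^2 + y)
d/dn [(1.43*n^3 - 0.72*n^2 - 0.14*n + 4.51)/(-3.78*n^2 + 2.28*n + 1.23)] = (-5.4054*n^4 + 6.5208*n^3 + 3.1059*n^2 + 32.3244*n - 10.455)/(14.2884*n^4 - 17.2368*n^3 - 4.1004*n^2 + 5.6088*n + 1.5129)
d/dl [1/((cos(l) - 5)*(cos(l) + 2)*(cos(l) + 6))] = (-3*sin(l)^2 + 6*cos(l) - 25)*sin(l)/((cos(l) - 5)^2*(cos(l) + 2)^2*(cos(l) + 6)^2)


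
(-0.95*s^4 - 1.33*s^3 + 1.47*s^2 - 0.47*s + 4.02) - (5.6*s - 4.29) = -0.95*s^4 - 1.33*s^3 + 1.47*s^2 - 6.07*s + 8.31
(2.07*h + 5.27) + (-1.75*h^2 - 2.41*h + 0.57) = -1.75*h^2 - 0.34*h + 5.84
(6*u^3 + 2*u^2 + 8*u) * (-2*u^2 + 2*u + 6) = -12*u^5 + 8*u^4 + 24*u^3 + 28*u^2 + 48*u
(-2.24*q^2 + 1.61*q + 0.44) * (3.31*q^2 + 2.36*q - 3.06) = -7.4144*q^4 + 0.0427*q^3 + 12.1104*q^2 - 3.8882*q - 1.3464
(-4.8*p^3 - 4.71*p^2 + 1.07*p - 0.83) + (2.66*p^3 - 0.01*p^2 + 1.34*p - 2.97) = -2.14*p^3 - 4.72*p^2 + 2.41*p - 3.8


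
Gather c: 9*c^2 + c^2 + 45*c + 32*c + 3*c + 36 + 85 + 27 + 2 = 10*c^2 + 80*c + 150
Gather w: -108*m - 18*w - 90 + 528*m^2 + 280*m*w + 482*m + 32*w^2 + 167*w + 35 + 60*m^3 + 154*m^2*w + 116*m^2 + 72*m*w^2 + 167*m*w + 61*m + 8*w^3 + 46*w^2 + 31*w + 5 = 60*m^3 + 644*m^2 + 435*m + 8*w^3 + w^2*(72*m + 78) + w*(154*m^2 + 447*m + 180) - 50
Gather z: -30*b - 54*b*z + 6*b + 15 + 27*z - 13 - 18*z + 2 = -24*b + z*(9 - 54*b) + 4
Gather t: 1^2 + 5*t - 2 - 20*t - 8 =-15*t - 9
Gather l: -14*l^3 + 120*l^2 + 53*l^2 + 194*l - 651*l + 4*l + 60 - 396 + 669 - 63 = -14*l^3 + 173*l^2 - 453*l + 270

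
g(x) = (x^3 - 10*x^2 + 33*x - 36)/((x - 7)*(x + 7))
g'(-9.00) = -18.66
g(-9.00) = -58.50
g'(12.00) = 0.65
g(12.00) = 6.82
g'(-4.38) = -10.47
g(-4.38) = 15.31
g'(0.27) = -0.56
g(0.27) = 0.57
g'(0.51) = -0.47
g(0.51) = 0.44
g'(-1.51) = -1.65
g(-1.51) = 2.40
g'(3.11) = 0.00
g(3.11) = 0.00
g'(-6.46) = -268.47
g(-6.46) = 128.79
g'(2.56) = -0.03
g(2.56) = 0.01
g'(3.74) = -0.00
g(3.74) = 0.00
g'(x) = (3*x^2 - 20*x + 33)/((x - 7)*(x + 7)) - (x^3 - 10*x^2 + 33*x - 36)/((x - 7)*(x + 7)^2) - (x^3 - 10*x^2 + 33*x - 36)/((x - 7)^2*(x + 7))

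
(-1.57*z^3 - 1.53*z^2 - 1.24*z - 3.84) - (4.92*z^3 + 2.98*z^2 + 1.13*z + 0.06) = -6.49*z^3 - 4.51*z^2 - 2.37*z - 3.9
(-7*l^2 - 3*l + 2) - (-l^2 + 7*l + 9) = -6*l^2 - 10*l - 7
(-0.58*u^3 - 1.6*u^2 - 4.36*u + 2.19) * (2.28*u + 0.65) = -1.3224*u^4 - 4.025*u^3 - 10.9808*u^2 + 2.1592*u + 1.4235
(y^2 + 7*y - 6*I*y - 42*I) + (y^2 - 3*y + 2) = 2*y^2 + 4*y - 6*I*y + 2 - 42*I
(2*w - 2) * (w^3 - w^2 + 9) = 2*w^4 - 4*w^3 + 2*w^2 + 18*w - 18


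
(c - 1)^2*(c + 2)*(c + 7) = c^4 + 7*c^3 - 3*c^2 - 19*c + 14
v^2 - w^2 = (v - w)*(v + w)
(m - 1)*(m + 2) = m^2 + m - 2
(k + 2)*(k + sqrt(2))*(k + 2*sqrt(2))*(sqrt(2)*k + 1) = sqrt(2)*k^4 + 2*sqrt(2)*k^3 + 7*k^3 + 7*sqrt(2)*k^2 + 14*k^2 + 4*k + 14*sqrt(2)*k + 8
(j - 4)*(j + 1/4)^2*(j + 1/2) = j^4 - 3*j^3 - 59*j^2/16 - 39*j/32 - 1/8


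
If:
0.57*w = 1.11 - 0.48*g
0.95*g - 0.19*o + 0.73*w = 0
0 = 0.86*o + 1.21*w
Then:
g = -17.63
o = -23.63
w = 16.80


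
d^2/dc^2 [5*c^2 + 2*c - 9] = 10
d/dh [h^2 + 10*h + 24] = 2*h + 10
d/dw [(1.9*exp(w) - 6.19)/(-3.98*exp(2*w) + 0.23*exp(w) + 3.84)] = (7.562*exp(2*w) - 49.2724*exp(w) + 8.7197)*exp(w)/(15.8404*exp(4*w) - 1.8308*exp(3*w) - 30.5135*exp(2*w) + 1.7664*exp(w) + 14.7456)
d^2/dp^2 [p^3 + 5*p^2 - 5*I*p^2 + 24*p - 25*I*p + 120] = 6*p + 10 - 10*I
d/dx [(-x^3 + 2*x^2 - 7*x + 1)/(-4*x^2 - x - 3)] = (4*x^4 + 2*x^3 - 21*x^2 - 4*x + 22)/(16*x^4 + 8*x^3 + 25*x^2 + 6*x + 9)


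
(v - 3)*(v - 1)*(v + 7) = v^3 + 3*v^2 - 25*v + 21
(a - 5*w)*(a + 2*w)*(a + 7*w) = a^3 + 4*a^2*w - 31*a*w^2 - 70*w^3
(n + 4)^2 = n^2 + 8*n + 16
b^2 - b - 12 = (b - 4)*(b + 3)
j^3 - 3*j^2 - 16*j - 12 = (j - 6)*(j + 1)*(j + 2)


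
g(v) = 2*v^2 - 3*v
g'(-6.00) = -27.00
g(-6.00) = 90.00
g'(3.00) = 9.00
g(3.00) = 9.00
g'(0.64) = -0.44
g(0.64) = -1.10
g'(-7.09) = -31.36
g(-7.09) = 121.81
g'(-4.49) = -20.96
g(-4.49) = 53.79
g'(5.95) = 20.80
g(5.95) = 52.96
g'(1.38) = 2.52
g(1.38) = -0.33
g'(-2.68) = -13.72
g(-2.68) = 22.40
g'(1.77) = 4.08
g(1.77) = 0.96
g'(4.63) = 15.52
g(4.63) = 28.98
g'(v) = 4*v - 3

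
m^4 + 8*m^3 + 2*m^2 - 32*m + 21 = (m - 1)^2*(m + 3)*(m + 7)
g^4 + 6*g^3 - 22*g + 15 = (g - 1)^2*(g + 3)*(g + 5)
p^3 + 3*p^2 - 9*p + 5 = (p - 1)^2*(p + 5)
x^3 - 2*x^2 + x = x*(x - 1)^2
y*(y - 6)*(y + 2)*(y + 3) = y^4 - y^3 - 24*y^2 - 36*y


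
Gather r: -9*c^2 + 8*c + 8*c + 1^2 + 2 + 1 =-9*c^2 + 16*c + 4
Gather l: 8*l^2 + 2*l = 8*l^2 + 2*l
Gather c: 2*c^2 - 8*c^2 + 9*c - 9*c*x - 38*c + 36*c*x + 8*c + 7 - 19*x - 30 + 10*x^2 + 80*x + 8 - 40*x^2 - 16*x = -6*c^2 + c*(27*x - 21) - 30*x^2 + 45*x - 15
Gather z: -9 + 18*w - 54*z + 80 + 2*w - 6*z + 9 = 20*w - 60*z + 80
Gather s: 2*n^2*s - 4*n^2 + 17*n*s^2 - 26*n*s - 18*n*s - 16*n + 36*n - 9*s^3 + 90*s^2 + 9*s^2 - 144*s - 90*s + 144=-4*n^2 + 20*n - 9*s^3 + s^2*(17*n + 99) + s*(2*n^2 - 44*n - 234) + 144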